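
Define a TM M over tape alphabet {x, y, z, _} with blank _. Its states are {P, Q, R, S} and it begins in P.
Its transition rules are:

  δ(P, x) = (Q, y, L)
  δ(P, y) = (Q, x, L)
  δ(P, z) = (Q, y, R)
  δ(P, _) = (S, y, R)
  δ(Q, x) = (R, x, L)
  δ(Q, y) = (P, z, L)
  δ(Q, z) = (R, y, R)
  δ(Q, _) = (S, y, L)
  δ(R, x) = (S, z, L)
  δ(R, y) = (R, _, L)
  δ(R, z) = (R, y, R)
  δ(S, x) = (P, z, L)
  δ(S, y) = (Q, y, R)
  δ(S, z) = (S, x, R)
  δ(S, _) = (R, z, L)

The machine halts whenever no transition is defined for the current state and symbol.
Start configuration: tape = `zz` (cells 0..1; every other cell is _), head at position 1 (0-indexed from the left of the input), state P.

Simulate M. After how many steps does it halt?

10

P | z[z]__   read z → write y, move R, go to Q
Q | zy[_]_   read _ → write y, move L, go to S
S | z[y]y_   read y → write y, move R, go to Q
Q | zy[y]_   read y → write z, move L, go to P
P | z[y]z_   read y → write x, move L, go to Q
Q | [z]xz_   read z → write y, move R, go to R
R | y[x]z_   read x → write z, move L, go to S
S | [y]zz_   read y → write y, move R, go to Q
Q | y[z]z_   read z → write y, move R, go to R
R | yy[z]_   read z → write y, move R, go to R
R | yyy[_]
M halts after 10 transitions.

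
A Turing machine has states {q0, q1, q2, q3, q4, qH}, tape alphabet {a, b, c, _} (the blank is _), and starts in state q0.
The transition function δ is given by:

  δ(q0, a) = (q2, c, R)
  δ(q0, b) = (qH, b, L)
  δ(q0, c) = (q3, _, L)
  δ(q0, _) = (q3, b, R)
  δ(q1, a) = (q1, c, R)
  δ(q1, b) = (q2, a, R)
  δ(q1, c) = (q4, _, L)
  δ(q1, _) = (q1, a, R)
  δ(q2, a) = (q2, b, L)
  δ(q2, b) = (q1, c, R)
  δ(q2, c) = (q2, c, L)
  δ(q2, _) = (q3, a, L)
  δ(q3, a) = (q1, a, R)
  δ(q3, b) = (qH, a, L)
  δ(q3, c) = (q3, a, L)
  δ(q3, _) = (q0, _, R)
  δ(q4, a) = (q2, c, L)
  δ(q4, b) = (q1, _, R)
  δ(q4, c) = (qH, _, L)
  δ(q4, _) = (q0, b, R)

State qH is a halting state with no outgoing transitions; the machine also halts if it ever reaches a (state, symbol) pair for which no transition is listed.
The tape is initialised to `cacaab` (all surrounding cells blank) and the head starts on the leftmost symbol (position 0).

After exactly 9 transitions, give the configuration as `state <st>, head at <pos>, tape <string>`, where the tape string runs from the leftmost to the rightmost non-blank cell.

state qH, head at -1, tape aab

state=q0 head=0 tape=_[c]acaab   (q0,c)→(q3,_,L)
state=q3 head=-1 tape=[_]_acaab   (q3,_)→(q0,_,R)
state=q0 head=0 tape=_[_]acaab   (q0,_)→(q3,b,R)
state=q3 head=1 tape=_b[a]caab   (q3,a)→(q1,a,R)
state=q1 head=2 tape=_ba[c]aab   (q1,c)→(q4,_,L)
state=q4 head=1 tape=_b[a]_aab   (q4,a)→(q2,c,L)
state=q2 head=0 tape=_[b]c_aab   (q2,b)→(q1,c,R)
state=q1 head=1 tape=_c[c]_aab   (q1,c)→(q4,_,L)
state=q4 head=0 tape=_[c]__aab   (q4,c)→(qH,_,L)
state=qH head=-1 tape=[_]___aab
After 9 steps: state qH, head at -1, tape aab.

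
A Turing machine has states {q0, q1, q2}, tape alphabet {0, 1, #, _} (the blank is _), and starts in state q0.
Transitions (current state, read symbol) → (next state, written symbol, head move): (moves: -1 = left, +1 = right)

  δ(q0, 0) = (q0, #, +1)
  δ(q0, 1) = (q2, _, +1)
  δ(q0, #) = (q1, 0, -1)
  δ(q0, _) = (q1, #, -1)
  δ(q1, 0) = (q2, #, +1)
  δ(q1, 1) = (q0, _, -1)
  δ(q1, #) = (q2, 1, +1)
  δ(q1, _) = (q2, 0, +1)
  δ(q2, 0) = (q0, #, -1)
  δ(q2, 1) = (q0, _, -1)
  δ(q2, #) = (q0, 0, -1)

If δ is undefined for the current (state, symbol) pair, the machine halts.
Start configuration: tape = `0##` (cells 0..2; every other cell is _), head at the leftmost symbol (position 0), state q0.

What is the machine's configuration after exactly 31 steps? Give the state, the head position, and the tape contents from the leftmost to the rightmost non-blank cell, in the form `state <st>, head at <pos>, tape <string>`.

state q0, head at -1, tape #0##0

q0 | __[0]##   read 0 → write #, move +1, go to q0
q0 | __#[#]#   read # → write 0, move -1, go to q1
q1 | __[#]0#   read # → write 1, move +1, go to q2
q2 | __1[0]#   read 0 → write #, move -1, go to q0
q0 | __[1]##   read 1 → write _, move +1, go to q2
q2 | ___[#]#   read # → write 0, move -1, go to q0
q0 | __[_]0#   read _ → write #, move -1, go to q1
q1 | _[_]#0#   read _ → write 0, move +1, go to q2
q2 | _0[#]0#   read # → write 0, move -1, go to q0
q0 | _[0]00#   read 0 → write #, move +1, go to q0
q0 | _#[0]0#   read 0 → write #, move +1, go to q0
q0 | _##[0]#   read 0 → write #, move +1, go to q0
q0 | _###[#]   read # → write 0, move -1, go to q1
q1 | _##[#]0   read # → write 1, move +1, go to q2
q2 | _##1[0]   read 0 → write #, move -1, go to q0
q0 | _##[1]#   read 1 → write _, move +1, go to q2
q2 | _##_[#]   read # → write 0, move -1, go to q0
q0 | _##[_]0   read _ → write #, move -1, go to q1
q1 | _#[#]#0   read # → write 1, move +1, go to q2
q2 | _#1[#]0   read # → write 0, move -1, go to q0
q0 | _#[1]00   read 1 → write _, move +1, go to q2
q2 | _#_[0]0   read 0 → write #, move -1, go to q0
q0 | _#[_]#0   read _ → write #, move -1, go to q1
q1 | _[#]##0   read # → write 1, move +1, go to q2
q2 | _1[#]#0   read # → write 0, move -1, go to q0
q0 | _[1]0#0   read 1 → write _, move +1, go to q2
q2 | __[0]#0   read 0 → write #, move -1, go to q0
q0 | _[_]##0   read _ → write #, move -1, go to q1
q1 | [_]###0   read _ → write 0, move +1, go to q2
q2 | 0[#]##0   read # → write 0, move -1, go to q0
q0 | [0]0##0   read 0 → write #, move +1, go to q0
q0 | #[0]##0
After 31 steps: state q0, head at -1, tape #0##0.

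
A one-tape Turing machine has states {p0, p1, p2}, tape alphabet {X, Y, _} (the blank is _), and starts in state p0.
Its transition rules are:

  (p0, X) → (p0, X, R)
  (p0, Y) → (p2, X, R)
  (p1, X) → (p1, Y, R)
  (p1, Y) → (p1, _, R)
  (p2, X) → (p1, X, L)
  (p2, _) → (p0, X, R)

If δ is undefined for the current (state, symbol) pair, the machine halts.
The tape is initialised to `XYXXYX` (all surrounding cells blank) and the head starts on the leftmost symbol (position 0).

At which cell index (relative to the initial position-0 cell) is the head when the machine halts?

p0 | [X]YXXYX_   read X → write X, move R, go to p0
p0 | X[Y]XXYX_   read Y → write X, move R, go to p2
p2 | XX[X]XYX_   read X → write X, move L, go to p1
p1 | X[X]XXYX_   read X → write Y, move R, go to p1
p1 | XY[X]XYX_   read X → write Y, move R, go to p1
p1 | XYY[X]YX_   read X → write Y, move R, go to p1
p1 | XYYY[Y]X_   read Y → write _, move R, go to p1
p1 | XYYY_[X]_   read X → write Y, move R, go to p1
p1 | XYYY_Y[_]
At halt the head is at cell 6.

6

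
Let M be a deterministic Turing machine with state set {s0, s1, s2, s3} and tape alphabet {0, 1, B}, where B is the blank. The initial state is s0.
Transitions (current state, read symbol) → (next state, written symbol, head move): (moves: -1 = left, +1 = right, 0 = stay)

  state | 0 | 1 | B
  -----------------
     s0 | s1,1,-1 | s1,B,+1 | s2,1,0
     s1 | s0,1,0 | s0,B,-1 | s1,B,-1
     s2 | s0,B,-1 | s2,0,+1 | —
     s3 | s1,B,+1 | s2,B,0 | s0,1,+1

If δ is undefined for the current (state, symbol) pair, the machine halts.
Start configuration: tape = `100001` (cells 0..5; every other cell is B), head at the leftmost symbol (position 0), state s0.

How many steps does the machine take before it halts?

12

s0 | [1]00001   read 1 → write B, move +1, go to s1
s1 | B[0]0001   read 0 → write 1, move 0, go to s0
s0 | B[1]0001   read 1 → write B, move +1, go to s1
s1 | BB[0]001   read 0 → write 1, move 0, go to s0
s0 | BB[1]001   read 1 → write B, move +1, go to s1
s1 | BBB[0]01   read 0 → write 1, move 0, go to s0
s0 | BBB[1]01   read 1 → write B, move +1, go to s1
s1 | BBBB[0]1   read 0 → write 1, move 0, go to s0
s0 | BBBB[1]1   read 1 → write B, move +1, go to s1
s1 | BBBBB[1]   read 1 → write B, move -1, go to s0
s0 | BBBB[B]B   read B → write 1, move 0, go to s2
s2 | BBBB[1]B   read 1 → write 0, move +1, go to s2
s2 | BBBB0[B]
M halts after 12 transitions.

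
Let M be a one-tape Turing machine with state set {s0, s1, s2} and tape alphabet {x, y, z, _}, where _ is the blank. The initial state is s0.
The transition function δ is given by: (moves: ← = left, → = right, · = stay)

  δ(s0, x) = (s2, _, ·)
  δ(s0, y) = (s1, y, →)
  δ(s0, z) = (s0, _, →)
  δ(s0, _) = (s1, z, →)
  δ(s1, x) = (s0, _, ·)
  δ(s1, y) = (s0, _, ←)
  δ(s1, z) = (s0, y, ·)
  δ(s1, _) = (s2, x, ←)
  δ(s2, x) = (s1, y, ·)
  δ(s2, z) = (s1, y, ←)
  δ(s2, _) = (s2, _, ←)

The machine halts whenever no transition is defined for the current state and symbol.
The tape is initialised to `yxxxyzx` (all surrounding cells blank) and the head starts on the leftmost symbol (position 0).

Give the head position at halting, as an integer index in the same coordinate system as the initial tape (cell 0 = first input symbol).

s0 | [y]xxxyzx__   read y → write y, move →, go to s1
s1 | y[x]xxyzx__   read x → write _, move ·, go to s0
s0 | y[_]xxyzx__   read _ → write z, move →, go to s1
s1 | yz[x]xyzx__   read x → write _, move ·, go to s0
s0 | yz[_]xyzx__   read _ → write z, move →, go to s1
s1 | yzz[x]yzx__   read x → write _, move ·, go to s0
s0 | yzz[_]yzx__   read _ → write z, move →, go to s1
s1 | yzzz[y]zx__   read y → write _, move ←, go to s0
s0 | yzz[z]_zx__   read z → write _, move →, go to s0
s0 | yzz_[_]zx__   read _ → write z, move →, go to s1
s1 | yzz_z[z]x__   read z → write y, move ·, go to s0
s0 | yzz_z[y]x__   read y → write y, move →, go to s1
s1 | yzz_zy[x]__   read x → write _, move ·, go to s0
s0 | yzz_zy[_]__   read _ → write z, move →, go to s1
s1 | yzz_zyz[_]_   read _ → write x, move ←, go to s2
s2 | yzz_zy[z]x_   read z → write y, move ←, go to s1
s1 | yzz_z[y]yx_   read y → write _, move ←, go to s0
s0 | yzz_[z]_yx_   read z → write _, move →, go to s0
s0 | yzz__[_]yx_   read _ → write z, move →, go to s1
s1 | yzz__z[y]x_   read y → write _, move ←, go to s0
s0 | yzz__[z]_x_   read z → write _, move →, go to s0
s0 | yzz___[_]x_   read _ → write z, move →, go to s1
s1 | yzz___z[x]_   read x → write _, move ·, go to s0
s0 | yzz___z[_]_   read _ → write z, move →, go to s1
s1 | yzz___zz[_]   read _ → write x, move ←, go to s2
s2 | yzz___z[z]x   read z → write y, move ←, go to s1
s1 | yzz___[z]yx   read z → write y, move ·, go to s0
s0 | yzz___[y]yx   read y → write y, move →, go to s1
s1 | yzz___y[y]x   read y → write _, move ←, go to s0
s0 | yzz___[y]_x   read y → write y, move →, go to s1
s1 | yzz___y[_]x   read _ → write x, move ←, go to s2
s2 | yzz___[y]xx
At halt the head is at cell 6.

6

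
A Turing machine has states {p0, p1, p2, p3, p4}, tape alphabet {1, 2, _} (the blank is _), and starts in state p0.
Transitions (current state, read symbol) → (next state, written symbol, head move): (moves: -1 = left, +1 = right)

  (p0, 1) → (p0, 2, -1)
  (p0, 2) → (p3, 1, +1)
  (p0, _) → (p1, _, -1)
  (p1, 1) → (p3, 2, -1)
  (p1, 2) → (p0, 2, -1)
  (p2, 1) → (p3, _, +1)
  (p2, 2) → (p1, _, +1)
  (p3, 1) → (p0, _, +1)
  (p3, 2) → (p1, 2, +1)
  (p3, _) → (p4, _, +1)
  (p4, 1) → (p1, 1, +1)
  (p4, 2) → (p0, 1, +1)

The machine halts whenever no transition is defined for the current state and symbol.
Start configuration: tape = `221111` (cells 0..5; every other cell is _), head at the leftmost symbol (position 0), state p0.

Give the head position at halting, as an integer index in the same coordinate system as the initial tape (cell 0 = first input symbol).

state=p0 head=0 tape=[2]21111_   (p0,2)→(p3,1,+1)
state=p3 head=1 tape=1[2]1111_   (p3,2)→(p1,2,+1)
state=p1 head=2 tape=12[1]111_   (p1,1)→(p3,2,-1)
state=p3 head=1 tape=1[2]2111_   (p3,2)→(p1,2,+1)
state=p1 head=2 tape=12[2]111_   (p1,2)→(p0,2,-1)
state=p0 head=1 tape=1[2]2111_   (p0,2)→(p3,1,+1)
state=p3 head=2 tape=11[2]111_   (p3,2)→(p1,2,+1)
state=p1 head=3 tape=112[1]11_   (p1,1)→(p3,2,-1)
state=p3 head=2 tape=11[2]211_   (p3,2)→(p1,2,+1)
state=p1 head=3 tape=112[2]11_   (p1,2)→(p0,2,-1)
state=p0 head=2 tape=11[2]211_   (p0,2)→(p3,1,+1)
state=p3 head=3 tape=111[2]11_   (p3,2)→(p1,2,+1)
state=p1 head=4 tape=1112[1]1_   (p1,1)→(p3,2,-1)
state=p3 head=3 tape=111[2]21_   (p3,2)→(p1,2,+1)
state=p1 head=4 tape=1112[2]1_   (p1,2)→(p0,2,-1)
state=p0 head=3 tape=111[2]21_   (p0,2)→(p3,1,+1)
state=p3 head=4 tape=1111[2]1_   (p3,2)→(p1,2,+1)
state=p1 head=5 tape=11112[1]_   (p1,1)→(p3,2,-1)
state=p3 head=4 tape=1111[2]2_   (p3,2)→(p1,2,+1)
state=p1 head=5 tape=11112[2]_   (p1,2)→(p0,2,-1)
state=p0 head=4 tape=1111[2]2_   (p0,2)→(p3,1,+1)
state=p3 head=5 tape=11111[2]_   (p3,2)→(p1,2,+1)
state=p1 head=6 tape=111112[_]
At halt the head is at cell 6.

6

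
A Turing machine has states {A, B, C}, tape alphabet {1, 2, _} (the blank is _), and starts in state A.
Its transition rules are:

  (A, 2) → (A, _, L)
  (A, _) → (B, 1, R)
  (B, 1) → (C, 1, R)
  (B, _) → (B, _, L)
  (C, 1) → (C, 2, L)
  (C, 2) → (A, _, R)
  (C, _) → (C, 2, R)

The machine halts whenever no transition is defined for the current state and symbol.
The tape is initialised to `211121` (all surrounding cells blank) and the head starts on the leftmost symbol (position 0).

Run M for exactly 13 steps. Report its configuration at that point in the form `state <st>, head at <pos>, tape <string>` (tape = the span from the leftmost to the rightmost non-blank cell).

state C, head at 1, tape 1122121

A | _[2]11121   read 2 → write _, move L, go to A
A | [_]_11121   read _ → write 1, move R, go to B
B | 1[_]11121   read _ → write _, move L, go to B
B | [1]_11121   read 1 → write 1, move R, go to C
C | 1[_]11121   read _ → write 2, move R, go to C
C | 12[1]1121   read 1 → write 2, move L, go to C
C | 1[2]21121   read 2 → write _, move R, go to A
A | 1_[2]1121   read 2 → write _, move L, go to A
A | 1[_]_1121   read _ → write 1, move R, go to B
B | 11[_]1121   read _ → write _, move L, go to B
B | 1[1]_1121   read 1 → write 1, move R, go to C
C | 11[_]1121   read _ → write 2, move R, go to C
C | 112[1]121   read 1 → write 2, move L, go to C
C | 11[2]2121
After 13 steps: state C, head at 1, tape 1122121.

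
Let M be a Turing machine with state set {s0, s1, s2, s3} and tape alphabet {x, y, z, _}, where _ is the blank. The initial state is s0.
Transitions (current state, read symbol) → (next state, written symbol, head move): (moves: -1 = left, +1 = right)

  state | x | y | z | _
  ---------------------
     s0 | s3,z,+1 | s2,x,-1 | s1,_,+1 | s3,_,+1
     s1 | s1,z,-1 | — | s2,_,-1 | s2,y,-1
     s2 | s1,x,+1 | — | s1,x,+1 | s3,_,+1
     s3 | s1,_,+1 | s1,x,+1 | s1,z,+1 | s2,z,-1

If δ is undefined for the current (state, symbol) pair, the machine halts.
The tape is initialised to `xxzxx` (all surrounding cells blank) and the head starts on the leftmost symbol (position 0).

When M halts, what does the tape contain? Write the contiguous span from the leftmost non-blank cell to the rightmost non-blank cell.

z_xyx

s0 | [x]xzxx   read x → write z, move +1, go to s3
s3 | z[x]zxx   read x → write _, move +1, go to s1
s1 | z_[z]xx   read z → write _, move -1, go to s2
s2 | z[_]_xx   read _ → write _, move +1, go to s3
s3 | z_[_]xx   read _ → write z, move -1, go to s2
s2 | z[_]zxx   read _ → write _, move +1, go to s3
s3 | z_[z]xx   read z → write z, move +1, go to s1
s1 | z_z[x]x   read x → write z, move -1, go to s1
s1 | z_[z]zx   read z → write _, move -1, go to s2
s2 | z[_]_zx   read _ → write _, move +1, go to s3
s3 | z_[_]zx   read _ → write z, move -1, go to s2
s2 | z[_]zzx   read _ → write _, move +1, go to s3
s3 | z_[z]zx   read z → write z, move +1, go to s1
s1 | z_z[z]x   read z → write _, move -1, go to s2
s2 | z_[z]_x   read z → write x, move +1, go to s1
s1 | z_x[_]x   read _ → write y, move -1, go to s2
s2 | z_[x]yx   read x → write x, move +1, go to s1
s1 | z_x[y]x
The non-blank tape span at halt is z_xyx.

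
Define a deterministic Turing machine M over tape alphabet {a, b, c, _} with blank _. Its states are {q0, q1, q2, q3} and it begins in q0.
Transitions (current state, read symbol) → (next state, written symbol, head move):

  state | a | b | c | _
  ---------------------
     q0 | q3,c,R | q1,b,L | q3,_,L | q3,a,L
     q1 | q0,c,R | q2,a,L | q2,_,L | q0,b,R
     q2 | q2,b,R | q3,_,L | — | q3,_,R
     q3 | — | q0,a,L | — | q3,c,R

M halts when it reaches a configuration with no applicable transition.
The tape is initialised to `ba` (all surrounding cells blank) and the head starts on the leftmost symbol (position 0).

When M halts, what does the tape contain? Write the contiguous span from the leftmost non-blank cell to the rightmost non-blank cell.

aba

state=q0 head=0 tape=__[b]a   (q0,b)→(q1,b,L)
state=q1 head=-1 tape=_[_]ba   (q1,_)→(q0,b,R)
state=q0 head=0 tape=_b[b]a   (q0,b)→(q1,b,L)
state=q1 head=-1 tape=_[b]ba   (q1,b)→(q2,a,L)
state=q2 head=-2 tape=[_]aba   (q2,_)→(q3,_,R)
state=q3 head=-1 tape=_[a]ba
The non-blank tape span at halt is aba.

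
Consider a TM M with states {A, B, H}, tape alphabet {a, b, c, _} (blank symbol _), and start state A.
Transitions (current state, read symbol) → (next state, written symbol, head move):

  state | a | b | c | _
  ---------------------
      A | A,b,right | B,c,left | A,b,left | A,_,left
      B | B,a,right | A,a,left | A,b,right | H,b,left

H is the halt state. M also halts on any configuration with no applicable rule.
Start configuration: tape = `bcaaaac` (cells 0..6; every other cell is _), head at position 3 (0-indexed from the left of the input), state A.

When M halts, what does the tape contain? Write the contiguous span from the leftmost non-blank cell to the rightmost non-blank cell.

bcbacbbb

state=A head=3 tape=__bca[a]aac   (A,a)→(A,b,right)
state=A head=4 tape=__bcab[a]ac   (A,a)→(A,b,right)
state=A head=5 tape=__bcabb[a]c   (A,a)→(A,b,right)
state=A head=6 tape=__bcabbb[c]   (A,c)→(A,b,left)
state=A head=5 tape=__bcabb[b]b   (A,b)→(B,c,left)
state=B head=4 tape=__bcab[b]cb   (B,b)→(A,a,left)
state=A head=3 tape=__bca[b]acb   (A,b)→(B,c,left)
state=B head=2 tape=__bc[a]cacb   (B,a)→(B,a,right)
state=B head=3 tape=__bca[c]acb   (B,c)→(A,b,right)
state=A head=4 tape=__bcab[a]cb   (A,a)→(A,b,right)
state=A head=5 tape=__bcabb[c]b   (A,c)→(A,b,left)
state=A head=4 tape=__bcab[b]bb   (A,b)→(B,c,left)
state=B head=3 tape=__bca[b]cbb   (B,b)→(A,a,left)
state=A head=2 tape=__bc[a]acbb   (A,a)→(A,b,right)
state=A head=3 tape=__bcb[a]cbb   (A,a)→(A,b,right)
state=A head=4 tape=__bcbb[c]bb   (A,c)→(A,b,left)
state=A head=3 tape=__bcb[b]bbb   (A,b)→(B,c,left)
state=B head=2 tape=__bc[b]cbbb   (B,b)→(A,a,left)
state=A head=1 tape=__b[c]acbbb   (A,c)→(A,b,left)
state=A head=0 tape=__[b]bacbbb   (A,b)→(B,c,left)
state=B head=-1 tape=_[_]cbacbbb   (B,_)→(H,b,left)
state=H head=-2 tape=[_]bcbacbbb
The non-blank tape span at halt is bcbacbbb.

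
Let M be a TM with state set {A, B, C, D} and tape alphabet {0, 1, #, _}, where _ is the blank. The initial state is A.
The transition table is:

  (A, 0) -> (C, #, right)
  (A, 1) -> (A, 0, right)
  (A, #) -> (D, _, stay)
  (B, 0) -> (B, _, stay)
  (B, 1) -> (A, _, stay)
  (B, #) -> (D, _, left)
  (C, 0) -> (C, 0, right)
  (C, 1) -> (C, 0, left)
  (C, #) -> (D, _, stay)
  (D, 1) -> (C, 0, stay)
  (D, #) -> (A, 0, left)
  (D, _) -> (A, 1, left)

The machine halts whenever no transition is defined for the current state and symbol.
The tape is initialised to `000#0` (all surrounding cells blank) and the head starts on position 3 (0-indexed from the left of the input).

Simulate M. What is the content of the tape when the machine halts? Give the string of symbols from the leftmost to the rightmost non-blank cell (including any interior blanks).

A | _000[#]0   read # → write _, move stay, go to D
D | _000[_]0   read _ → write 1, move left, go to A
A | _00[0]10   read 0 → write #, move right, go to C
C | _00#[1]0   read 1 → write 0, move left, go to C
C | _00[#]00   read # → write _, move stay, go to D
D | _00[_]00   read _ → write 1, move left, go to A
A | _0[0]100   read 0 → write #, move right, go to C
C | _0#[1]00   read 1 → write 0, move left, go to C
C | _0[#]000   read # → write _, move stay, go to D
D | _0[_]000   read _ → write 1, move left, go to A
A | _[0]1000   read 0 → write #, move right, go to C
C | _#[1]000   read 1 → write 0, move left, go to C
C | _[#]0000   read # → write _, move stay, go to D
D | _[_]0000   read _ → write 1, move left, go to A
A | [_]10000
The non-blank tape span at halt is 10000.

10000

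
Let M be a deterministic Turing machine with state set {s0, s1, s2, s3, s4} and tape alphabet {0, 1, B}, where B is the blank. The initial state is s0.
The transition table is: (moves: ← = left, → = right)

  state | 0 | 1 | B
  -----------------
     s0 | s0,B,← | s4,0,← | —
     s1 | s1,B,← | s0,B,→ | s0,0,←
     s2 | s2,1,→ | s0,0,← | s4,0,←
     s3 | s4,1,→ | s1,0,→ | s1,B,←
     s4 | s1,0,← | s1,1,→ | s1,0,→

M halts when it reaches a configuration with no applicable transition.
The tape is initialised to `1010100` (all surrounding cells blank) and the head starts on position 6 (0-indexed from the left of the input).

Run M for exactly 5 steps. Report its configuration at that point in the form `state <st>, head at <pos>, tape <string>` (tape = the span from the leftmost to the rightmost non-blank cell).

state s0, head at 3, tape 10B00

s0 | 101010[0]   read 0 → write B, move ←, go to s0
s0 | 10101[0]B   read 0 → write B, move ←, go to s0
s0 | 1010[1]BB   read 1 → write 0, move ←, go to s4
s4 | 101[0]0BB   read 0 → write 0, move ←, go to s1
s1 | 10[1]00BB   read 1 → write B, move →, go to s0
s0 | 10B[0]0BB
After 5 steps: state s0, head at 3, tape 10B00.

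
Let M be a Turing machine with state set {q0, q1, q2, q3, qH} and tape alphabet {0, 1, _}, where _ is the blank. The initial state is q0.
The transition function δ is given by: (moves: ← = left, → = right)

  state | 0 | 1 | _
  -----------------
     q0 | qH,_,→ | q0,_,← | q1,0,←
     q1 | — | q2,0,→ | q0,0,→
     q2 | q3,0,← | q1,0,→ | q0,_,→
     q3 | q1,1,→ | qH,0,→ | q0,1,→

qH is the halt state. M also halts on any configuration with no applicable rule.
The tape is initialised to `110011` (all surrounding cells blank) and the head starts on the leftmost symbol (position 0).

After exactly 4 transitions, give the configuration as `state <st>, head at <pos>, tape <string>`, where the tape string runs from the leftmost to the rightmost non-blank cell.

state qH, head at 0, tape 0__10011

q0 | __[1]10011   read 1 → write _, move ←, go to q0
q0 | _[_]_10011   read _ → write 0, move ←, go to q1
q1 | [_]0_10011   read _ → write 0, move →, go to q0
q0 | 0[0]_10011   read 0 → write _, move →, go to qH
qH | 0_[_]10011
After 4 steps: state qH, head at 0, tape 0__10011.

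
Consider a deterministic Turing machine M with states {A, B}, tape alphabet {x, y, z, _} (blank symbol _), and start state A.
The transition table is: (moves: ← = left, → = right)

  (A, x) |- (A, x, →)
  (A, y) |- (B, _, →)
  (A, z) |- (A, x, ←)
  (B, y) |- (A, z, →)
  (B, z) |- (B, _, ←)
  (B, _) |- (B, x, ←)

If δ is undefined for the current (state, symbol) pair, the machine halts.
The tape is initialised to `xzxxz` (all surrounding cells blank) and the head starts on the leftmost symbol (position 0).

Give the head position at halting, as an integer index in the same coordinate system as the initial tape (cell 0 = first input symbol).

5

A | [x]zxxz_   read x → write x, move →, go to A
A | x[z]xxz_   read z → write x, move ←, go to A
A | [x]xxxz_   read x → write x, move →, go to A
A | x[x]xxz_   read x → write x, move →, go to A
A | xx[x]xz_   read x → write x, move →, go to A
A | xxx[x]z_   read x → write x, move →, go to A
A | xxxx[z]_   read z → write x, move ←, go to A
A | xxx[x]x_   read x → write x, move →, go to A
A | xxxx[x]_   read x → write x, move →, go to A
A | xxxxx[_]
At halt the head is at cell 5.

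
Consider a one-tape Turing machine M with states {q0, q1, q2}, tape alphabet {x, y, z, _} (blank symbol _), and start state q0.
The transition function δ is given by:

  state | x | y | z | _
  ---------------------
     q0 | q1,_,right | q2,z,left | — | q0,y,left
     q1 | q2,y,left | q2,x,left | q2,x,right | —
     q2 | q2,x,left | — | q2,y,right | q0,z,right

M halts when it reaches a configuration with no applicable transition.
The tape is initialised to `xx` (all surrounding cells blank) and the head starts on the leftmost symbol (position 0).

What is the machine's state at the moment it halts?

q0

state=q0 head=0 tape=[x]x__   (q0,x)→(q1,_,right)
state=q1 head=1 tape=_[x]__   (q1,x)→(q2,y,left)
state=q2 head=0 tape=[_]y__   (q2,_)→(q0,z,right)
state=q0 head=1 tape=z[y]__   (q0,y)→(q2,z,left)
state=q2 head=0 tape=[z]z__   (q2,z)→(q2,y,right)
state=q2 head=1 tape=y[z]__   (q2,z)→(q2,y,right)
state=q2 head=2 tape=yy[_]_   (q2,_)→(q0,z,right)
state=q0 head=3 tape=yyz[_]   (q0,_)→(q0,y,left)
state=q0 head=2 tape=yy[z]y
No transition is defined for (q0, z); M halts in state q0.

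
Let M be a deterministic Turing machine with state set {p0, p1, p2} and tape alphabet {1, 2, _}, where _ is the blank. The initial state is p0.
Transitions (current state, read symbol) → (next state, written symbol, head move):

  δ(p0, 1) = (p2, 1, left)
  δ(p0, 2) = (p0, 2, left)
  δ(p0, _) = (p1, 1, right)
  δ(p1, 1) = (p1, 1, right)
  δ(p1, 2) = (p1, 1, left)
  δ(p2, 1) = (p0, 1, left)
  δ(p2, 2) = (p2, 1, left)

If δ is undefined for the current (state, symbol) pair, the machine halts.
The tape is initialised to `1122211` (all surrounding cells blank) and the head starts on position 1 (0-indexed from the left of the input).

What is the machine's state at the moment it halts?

p1

p0 | _1[1]22211_   read 1 → write 1, move left, go to p2
p2 | _[1]122211_   read 1 → write 1, move left, go to p0
p0 | [_]1122211_   read _ → write 1, move right, go to p1
p1 | 1[1]122211_   read 1 → write 1, move right, go to p1
p1 | 11[1]22211_   read 1 → write 1, move right, go to p1
p1 | 111[2]2211_   read 2 → write 1, move left, go to p1
p1 | 11[1]12211_   read 1 → write 1, move right, go to p1
p1 | 111[1]2211_   read 1 → write 1, move right, go to p1
p1 | 1111[2]211_   read 2 → write 1, move left, go to p1
p1 | 111[1]1211_   read 1 → write 1, move right, go to p1
p1 | 1111[1]211_   read 1 → write 1, move right, go to p1
p1 | 11111[2]11_   read 2 → write 1, move left, go to p1
p1 | 1111[1]111_   read 1 → write 1, move right, go to p1
p1 | 11111[1]11_   read 1 → write 1, move right, go to p1
p1 | 111111[1]1_   read 1 → write 1, move right, go to p1
p1 | 1111111[1]_   read 1 → write 1, move right, go to p1
p1 | 11111111[_]
No transition is defined for (p1, _); M halts in state p1.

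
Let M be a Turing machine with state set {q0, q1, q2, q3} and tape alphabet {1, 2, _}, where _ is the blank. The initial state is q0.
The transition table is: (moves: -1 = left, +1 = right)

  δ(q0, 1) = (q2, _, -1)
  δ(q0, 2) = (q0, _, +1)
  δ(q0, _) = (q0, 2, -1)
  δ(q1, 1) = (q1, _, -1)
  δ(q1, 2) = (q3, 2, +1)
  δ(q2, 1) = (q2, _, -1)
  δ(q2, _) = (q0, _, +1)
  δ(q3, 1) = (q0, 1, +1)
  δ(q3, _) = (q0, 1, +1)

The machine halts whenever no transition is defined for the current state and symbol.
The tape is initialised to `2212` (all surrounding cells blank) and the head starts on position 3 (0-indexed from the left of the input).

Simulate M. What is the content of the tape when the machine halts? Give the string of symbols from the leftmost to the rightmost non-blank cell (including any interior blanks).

22_22

q0 | 221[2]_   read 2 → write _, move +1, go to q0
q0 | 221_[_]   read _ → write 2, move -1, go to q0
q0 | 221[_]2   read _ → write 2, move -1, go to q0
q0 | 22[1]22   read 1 → write _, move -1, go to q2
q2 | 2[2]_22
The non-blank tape span at halt is 22_22.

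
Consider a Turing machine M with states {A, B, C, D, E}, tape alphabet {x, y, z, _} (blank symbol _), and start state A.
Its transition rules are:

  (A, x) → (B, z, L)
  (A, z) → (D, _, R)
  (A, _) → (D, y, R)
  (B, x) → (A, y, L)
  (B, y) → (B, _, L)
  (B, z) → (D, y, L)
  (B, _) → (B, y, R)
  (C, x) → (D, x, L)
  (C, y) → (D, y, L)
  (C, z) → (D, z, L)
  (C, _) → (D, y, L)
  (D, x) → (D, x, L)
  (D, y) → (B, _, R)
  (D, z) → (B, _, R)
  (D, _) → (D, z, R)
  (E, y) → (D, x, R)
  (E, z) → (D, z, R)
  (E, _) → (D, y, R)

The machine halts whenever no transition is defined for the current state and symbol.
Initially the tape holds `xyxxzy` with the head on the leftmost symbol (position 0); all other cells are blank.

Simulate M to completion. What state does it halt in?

A

A | __[x]yxxzy   read x → write z, move L, go to B
B | _[_]zyxxzy   read _ → write y, move R, go to B
B | _y[z]yxxzy   read z → write y, move L, go to D
D | _[y]yyxxzy   read y → write _, move R, go to B
B | __[y]yxxzy   read y → write _, move L, go to B
B | _[_]_yxxzy   read _ → write y, move R, go to B
B | _y[_]yxxzy   read _ → write y, move R, go to B
B | _yy[y]xxzy   read y → write _, move L, go to B
B | _y[y]_xxzy   read y → write _, move L, go to B
B | _[y]__xxzy   read y → write _, move L, go to B
B | [_]___xxzy   read _ → write y, move R, go to B
B | y[_]__xxzy   read _ → write y, move R, go to B
B | yy[_]_xxzy   read _ → write y, move R, go to B
B | yyy[_]xxzy   read _ → write y, move R, go to B
B | yyyy[x]xzy   read x → write y, move L, go to A
A | yyy[y]yxzy
No transition is defined for (A, y); M halts in state A.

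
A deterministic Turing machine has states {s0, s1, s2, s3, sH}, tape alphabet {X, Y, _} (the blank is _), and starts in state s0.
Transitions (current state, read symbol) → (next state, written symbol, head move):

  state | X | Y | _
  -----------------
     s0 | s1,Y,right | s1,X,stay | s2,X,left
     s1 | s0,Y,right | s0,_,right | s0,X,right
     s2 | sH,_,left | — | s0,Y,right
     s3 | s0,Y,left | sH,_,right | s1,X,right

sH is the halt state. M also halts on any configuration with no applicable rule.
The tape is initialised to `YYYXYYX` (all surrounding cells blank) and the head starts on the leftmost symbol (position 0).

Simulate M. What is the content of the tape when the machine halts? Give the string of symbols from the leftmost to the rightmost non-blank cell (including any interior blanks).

YYYY_YY_X

s0 | [Y]YYXYYX__   read Y → write X, move stay, go to s1
s1 | [X]YYXYYX__   read X → write Y, move right, go to s0
s0 | Y[Y]YXYYX__   read Y → write X, move stay, go to s1
s1 | Y[X]YXYYX__   read X → write Y, move right, go to s0
s0 | YY[Y]XYYX__   read Y → write X, move stay, go to s1
s1 | YY[X]XYYX__   read X → write Y, move right, go to s0
s0 | YYY[X]YYX__   read X → write Y, move right, go to s1
s1 | YYYY[Y]YX__   read Y → write _, move right, go to s0
s0 | YYYY_[Y]X__   read Y → write X, move stay, go to s1
s1 | YYYY_[X]X__   read X → write Y, move right, go to s0
s0 | YYYY_Y[X]__   read X → write Y, move right, go to s1
s1 | YYYY_YY[_]_   read _ → write X, move right, go to s0
s0 | YYYY_YYX[_]   read _ → write X, move left, go to s2
s2 | YYYY_YY[X]X   read X → write _, move left, go to sH
sH | YYYY_Y[Y]_X
The non-blank tape span at halt is YYYY_YY_X.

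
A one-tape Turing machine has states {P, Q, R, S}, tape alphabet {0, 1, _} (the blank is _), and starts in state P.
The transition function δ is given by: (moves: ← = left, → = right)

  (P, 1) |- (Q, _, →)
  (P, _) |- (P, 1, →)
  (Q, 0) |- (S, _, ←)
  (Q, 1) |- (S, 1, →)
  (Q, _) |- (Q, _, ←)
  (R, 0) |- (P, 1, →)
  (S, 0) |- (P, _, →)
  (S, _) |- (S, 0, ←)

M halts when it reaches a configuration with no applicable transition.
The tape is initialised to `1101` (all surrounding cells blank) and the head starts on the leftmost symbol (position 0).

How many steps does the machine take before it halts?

P | [1]101_   read 1 → write _, move →, go to Q
Q | _[1]01_   read 1 → write 1, move →, go to S
S | _1[0]1_   read 0 → write _, move →, go to P
P | _1_[1]_   read 1 → write _, move →, go to Q
Q | _1__[_]   read _ → write _, move ←, go to Q
Q | _1_[_]_   read _ → write _, move ←, go to Q
Q | _1[_]__   read _ → write _, move ←, go to Q
Q | _[1]___   read 1 → write 1, move →, go to S
S | _1[_]__   read _ → write 0, move ←, go to S
S | _[1]0__
M halts after 9 transitions.

9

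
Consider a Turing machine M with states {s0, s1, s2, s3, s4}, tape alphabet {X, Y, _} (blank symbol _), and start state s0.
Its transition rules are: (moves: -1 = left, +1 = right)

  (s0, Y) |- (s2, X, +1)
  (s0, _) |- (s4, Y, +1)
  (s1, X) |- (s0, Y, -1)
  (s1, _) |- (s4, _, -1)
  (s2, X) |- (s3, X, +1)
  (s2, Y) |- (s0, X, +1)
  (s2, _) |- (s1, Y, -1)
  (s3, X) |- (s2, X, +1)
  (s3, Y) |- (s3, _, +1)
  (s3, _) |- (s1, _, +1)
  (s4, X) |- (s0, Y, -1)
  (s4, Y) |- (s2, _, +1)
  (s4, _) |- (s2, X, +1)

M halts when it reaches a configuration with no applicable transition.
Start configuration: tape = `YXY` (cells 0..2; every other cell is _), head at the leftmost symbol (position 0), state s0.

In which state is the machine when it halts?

s0

s0 | [Y]XY______   read Y → write X, move +1, go to s2
s2 | X[X]Y______   read X → write X, move +1, go to s3
s3 | XX[Y]______   read Y → write _, move +1, go to s3
s3 | XX_[_]_____   read _ → write _, move +1, go to s1
s1 | XX__[_]____   read _ → write _, move -1, go to s4
s4 | XX_[_]_____   read _ → write X, move +1, go to s2
s2 | XX_X[_]____   read _ → write Y, move -1, go to s1
s1 | XX_[X]Y____   read X → write Y, move -1, go to s0
s0 | XX[_]YY____   read _ → write Y, move +1, go to s4
s4 | XXY[Y]Y____   read Y → write _, move +1, go to s2
s2 | XXY_[Y]____   read Y → write X, move +1, go to s0
s0 | XXY_X[_]___   read _ → write Y, move +1, go to s4
s4 | XXY_XY[_]__   read _ → write X, move +1, go to s2
s2 | XXY_XYX[_]_   read _ → write Y, move -1, go to s1
s1 | XXY_XY[X]Y_   read X → write Y, move -1, go to s0
s0 | XXY_X[Y]YY_   read Y → write X, move +1, go to s2
s2 | XXY_XX[Y]Y_   read Y → write X, move +1, go to s0
s0 | XXY_XXX[Y]_   read Y → write X, move +1, go to s2
s2 | XXY_XXXX[_]   read _ → write Y, move -1, go to s1
s1 | XXY_XXX[X]Y   read X → write Y, move -1, go to s0
s0 | XXY_XX[X]YY
No transition is defined for (s0, X); M halts in state s0.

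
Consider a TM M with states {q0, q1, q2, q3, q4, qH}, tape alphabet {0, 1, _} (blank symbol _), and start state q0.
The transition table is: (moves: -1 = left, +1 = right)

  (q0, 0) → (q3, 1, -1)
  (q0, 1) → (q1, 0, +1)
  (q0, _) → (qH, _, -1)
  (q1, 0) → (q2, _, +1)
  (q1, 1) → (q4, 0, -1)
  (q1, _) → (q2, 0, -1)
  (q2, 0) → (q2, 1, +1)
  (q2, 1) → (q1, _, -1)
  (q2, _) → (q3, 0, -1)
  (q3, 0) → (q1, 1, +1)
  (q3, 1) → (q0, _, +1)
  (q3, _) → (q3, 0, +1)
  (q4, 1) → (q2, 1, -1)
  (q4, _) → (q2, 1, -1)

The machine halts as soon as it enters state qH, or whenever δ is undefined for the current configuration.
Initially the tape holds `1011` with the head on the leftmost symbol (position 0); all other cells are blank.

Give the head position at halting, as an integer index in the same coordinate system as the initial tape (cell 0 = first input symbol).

5

state=q0 head=0 tape=[1]011___   (q0,1)→(q1,0,+1)
state=q1 head=1 tape=0[0]11___   (q1,0)→(q2,_,+1)
state=q2 head=2 tape=0_[1]1___   (q2,1)→(q1,_,-1)
state=q1 head=1 tape=0[_]_1___   (q1,_)→(q2,0,-1)
state=q2 head=0 tape=[0]0_1___   (q2,0)→(q2,1,+1)
state=q2 head=1 tape=1[0]_1___   (q2,0)→(q2,1,+1)
state=q2 head=2 tape=11[_]1___   (q2,_)→(q3,0,-1)
state=q3 head=1 tape=1[1]01___   (q3,1)→(q0,_,+1)
state=q0 head=2 tape=1_[0]1___   (q0,0)→(q3,1,-1)
state=q3 head=1 tape=1[_]11___   (q3,_)→(q3,0,+1)
state=q3 head=2 tape=10[1]1___   (q3,1)→(q0,_,+1)
state=q0 head=3 tape=10_[1]___   (q0,1)→(q1,0,+1)
state=q1 head=4 tape=10_0[_]__   (q1,_)→(q2,0,-1)
state=q2 head=3 tape=10_[0]0__   (q2,0)→(q2,1,+1)
state=q2 head=4 tape=10_1[0]__   (q2,0)→(q2,1,+1)
state=q2 head=5 tape=10_11[_]_   (q2,_)→(q3,0,-1)
state=q3 head=4 tape=10_1[1]0_   (q3,1)→(q0,_,+1)
state=q0 head=5 tape=10_1_[0]_   (q0,0)→(q3,1,-1)
state=q3 head=4 tape=10_1[_]1_   (q3,_)→(q3,0,+1)
state=q3 head=5 tape=10_10[1]_   (q3,1)→(q0,_,+1)
state=q0 head=6 tape=10_10_[_]   (q0,_)→(qH,_,-1)
state=qH head=5 tape=10_10[_]_
At halt the head is at cell 5.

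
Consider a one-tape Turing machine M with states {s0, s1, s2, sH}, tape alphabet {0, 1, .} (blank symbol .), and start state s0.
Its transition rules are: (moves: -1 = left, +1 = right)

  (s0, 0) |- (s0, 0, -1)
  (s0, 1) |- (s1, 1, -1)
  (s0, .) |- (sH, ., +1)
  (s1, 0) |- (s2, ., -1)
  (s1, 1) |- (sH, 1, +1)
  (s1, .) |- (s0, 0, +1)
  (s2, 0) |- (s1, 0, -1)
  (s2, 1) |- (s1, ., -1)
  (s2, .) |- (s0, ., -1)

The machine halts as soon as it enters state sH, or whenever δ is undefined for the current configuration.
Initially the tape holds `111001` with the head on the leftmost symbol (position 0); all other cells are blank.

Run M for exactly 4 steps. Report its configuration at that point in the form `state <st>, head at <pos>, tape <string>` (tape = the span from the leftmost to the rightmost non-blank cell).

state=s0 head=0 tape=..[1]11001   (s0,1)→(s1,1,-1)
state=s1 head=-1 tape=.[.]111001   (s1,.)→(s0,0,+1)
state=s0 head=0 tape=.0[1]11001   (s0,1)→(s1,1,-1)
state=s1 head=-1 tape=.[0]111001   (s1,0)→(s2,.,-1)
state=s2 head=-2 tape=[.].111001
After 4 steps: state s2, head at -2, tape 111001.

state s2, head at -2, tape 111001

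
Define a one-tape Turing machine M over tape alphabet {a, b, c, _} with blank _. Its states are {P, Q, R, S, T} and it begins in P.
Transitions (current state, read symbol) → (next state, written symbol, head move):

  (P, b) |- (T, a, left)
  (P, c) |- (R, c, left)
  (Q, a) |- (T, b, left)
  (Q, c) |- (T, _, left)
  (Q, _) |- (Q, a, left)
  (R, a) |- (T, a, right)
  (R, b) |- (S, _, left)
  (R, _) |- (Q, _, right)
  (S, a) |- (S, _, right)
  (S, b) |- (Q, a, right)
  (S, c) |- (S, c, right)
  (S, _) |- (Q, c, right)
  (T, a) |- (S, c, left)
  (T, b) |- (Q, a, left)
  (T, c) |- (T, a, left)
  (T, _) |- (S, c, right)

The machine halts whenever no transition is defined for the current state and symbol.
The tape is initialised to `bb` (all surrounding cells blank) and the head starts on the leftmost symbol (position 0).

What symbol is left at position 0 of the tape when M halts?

P | __[b]b__   read b → write a, move left, go to T
T | _[_]ab__   read _ → write c, move right, go to S
S | _c[a]b__   read a → write _, move right, go to S
S | _c_[b]__   read b → write a, move right, go to Q
Q | _c_a[_]_   read _ → write a, move left, go to Q
Q | _c_[a]a_   read a → write b, move left, go to T
T | _c[_]ba_   read _ → write c, move right, go to S
S | _cc[b]a_   read b → write a, move right, go to Q
Q | _cca[a]_   read a → write b, move left, go to T
T | _cc[a]b_   read a → write c, move left, go to S
S | _c[c]cb_   read c → write c, move right, go to S
S | _cc[c]b_   read c → write c, move right, go to S
S | _ccc[b]_   read b → write a, move right, go to Q
Q | _ccca[_]   read _ → write a, move left, go to Q
Q | _ccc[a]a   read a → write b, move left, go to T
T | _cc[c]ba   read c → write a, move left, go to T
T | _c[c]aba   read c → write a, move left, go to T
T | _[c]aaba   read c → write a, move left, go to T
T | [_]aaaba   read _ → write c, move right, go to S
S | c[a]aaba   read a → write _, move right, go to S
S | c_[a]aba   read a → write _, move right, go to S
S | c__[a]ba   read a → write _, move right, go to S
S | c___[b]a   read b → write a, move right, go to Q
Q | c___a[a]   read a → write b, move left, go to T
T | c___[a]b   read a → write c, move left, go to S
S | c__[_]cb   read _ → write c, move right, go to Q
Q | c__c[c]b   read c → write _, move left, go to T
T | c__[c]_b   read c → write a, move left, go to T
T | c_[_]a_b   read _ → write c, move right, go to S
S | c_c[a]_b   read a → write _, move right, go to S
S | c_c_[_]b   read _ → write c, move right, go to Q
Q | c_c_c[b]
Cell 0 holds c when M halts.

c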